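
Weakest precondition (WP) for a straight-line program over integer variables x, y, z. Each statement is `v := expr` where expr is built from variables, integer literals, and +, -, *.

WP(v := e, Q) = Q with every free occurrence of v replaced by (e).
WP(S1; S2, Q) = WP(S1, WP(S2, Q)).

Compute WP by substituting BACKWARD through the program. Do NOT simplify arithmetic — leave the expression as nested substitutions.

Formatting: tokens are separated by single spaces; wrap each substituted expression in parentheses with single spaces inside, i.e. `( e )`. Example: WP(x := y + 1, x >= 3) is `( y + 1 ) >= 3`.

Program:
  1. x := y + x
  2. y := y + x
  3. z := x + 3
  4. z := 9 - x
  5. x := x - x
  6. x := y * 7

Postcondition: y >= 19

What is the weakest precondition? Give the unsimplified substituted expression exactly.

Answer: ( y + ( y + x ) ) >= 19

Derivation:
post: y >= 19
stmt 6: x := y * 7  -- replace 0 occurrence(s) of x with (y * 7)
  => y >= 19
stmt 5: x := x - x  -- replace 0 occurrence(s) of x with (x - x)
  => y >= 19
stmt 4: z := 9 - x  -- replace 0 occurrence(s) of z with (9 - x)
  => y >= 19
stmt 3: z := x + 3  -- replace 0 occurrence(s) of z with (x + 3)
  => y >= 19
stmt 2: y := y + x  -- replace 1 occurrence(s) of y with (y + x)
  => ( y + x ) >= 19
stmt 1: x := y + x  -- replace 1 occurrence(s) of x with (y + x)
  => ( y + ( y + x ) ) >= 19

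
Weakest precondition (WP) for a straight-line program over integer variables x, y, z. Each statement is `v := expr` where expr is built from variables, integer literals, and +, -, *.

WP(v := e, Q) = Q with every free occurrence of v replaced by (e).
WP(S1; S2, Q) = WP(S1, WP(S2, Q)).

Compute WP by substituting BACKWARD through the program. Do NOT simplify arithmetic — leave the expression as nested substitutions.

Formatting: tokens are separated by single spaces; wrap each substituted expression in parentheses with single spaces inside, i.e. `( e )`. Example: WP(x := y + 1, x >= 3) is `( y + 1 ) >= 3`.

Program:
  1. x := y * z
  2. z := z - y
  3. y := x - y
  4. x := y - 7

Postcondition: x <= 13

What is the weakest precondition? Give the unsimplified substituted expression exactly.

post: x <= 13
stmt 4: x := y - 7  -- replace 1 occurrence(s) of x with (y - 7)
  => ( y - 7 ) <= 13
stmt 3: y := x - y  -- replace 1 occurrence(s) of y with (x - y)
  => ( ( x - y ) - 7 ) <= 13
stmt 2: z := z - y  -- replace 0 occurrence(s) of z with (z - y)
  => ( ( x - y ) - 7 ) <= 13
stmt 1: x := y * z  -- replace 1 occurrence(s) of x with (y * z)
  => ( ( ( y * z ) - y ) - 7 ) <= 13

Answer: ( ( ( y * z ) - y ) - 7 ) <= 13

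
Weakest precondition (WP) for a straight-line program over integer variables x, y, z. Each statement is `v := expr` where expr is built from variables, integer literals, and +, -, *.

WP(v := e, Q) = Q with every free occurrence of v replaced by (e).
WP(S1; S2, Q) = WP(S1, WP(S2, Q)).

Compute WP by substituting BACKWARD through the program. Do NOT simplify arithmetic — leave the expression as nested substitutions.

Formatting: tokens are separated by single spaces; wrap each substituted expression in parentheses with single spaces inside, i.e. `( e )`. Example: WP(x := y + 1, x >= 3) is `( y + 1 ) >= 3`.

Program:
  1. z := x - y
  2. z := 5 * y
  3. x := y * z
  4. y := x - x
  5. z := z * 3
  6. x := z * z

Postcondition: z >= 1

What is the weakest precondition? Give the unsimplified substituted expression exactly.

Answer: ( ( 5 * y ) * 3 ) >= 1

Derivation:
post: z >= 1
stmt 6: x := z * z  -- replace 0 occurrence(s) of x with (z * z)
  => z >= 1
stmt 5: z := z * 3  -- replace 1 occurrence(s) of z with (z * 3)
  => ( z * 3 ) >= 1
stmt 4: y := x - x  -- replace 0 occurrence(s) of y with (x - x)
  => ( z * 3 ) >= 1
stmt 3: x := y * z  -- replace 0 occurrence(s) of x with (y * z)
  => ( z * 3 ) >= 1
stmt 2: z := 5 * y  -- replace 1 occurrence(s) of z with (5 * y)
  => ( ( 5 * y ) * 3 ) >= 1
stmt 1: z := x - y  -- replace 0 occurrence(s) of z with (x - y)
  => ( ( 5 * y ) * 3 ) >= 1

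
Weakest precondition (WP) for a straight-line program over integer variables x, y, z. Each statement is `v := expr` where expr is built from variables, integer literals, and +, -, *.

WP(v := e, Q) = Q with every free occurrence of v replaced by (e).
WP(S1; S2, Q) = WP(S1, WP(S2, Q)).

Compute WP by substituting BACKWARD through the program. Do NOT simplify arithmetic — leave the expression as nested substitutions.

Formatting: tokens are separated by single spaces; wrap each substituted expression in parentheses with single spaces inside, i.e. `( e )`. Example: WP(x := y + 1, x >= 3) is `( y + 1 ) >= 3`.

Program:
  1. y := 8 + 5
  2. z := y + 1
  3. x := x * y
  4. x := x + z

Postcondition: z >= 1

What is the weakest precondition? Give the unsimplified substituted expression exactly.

Answer: ( ( 8 + 5 ) + 1 ) >= 1

Derivation:
post: z >= 1
stmt 4: x := x + z  -- replace 0 occurrence(s) of x with (x + z)
  => z >= 1
stmt 3: x := x * y  -- replace 0 occurrence(s) of x with (x * y)
  => z >= 1
stmt 2: z := y + 1  -- replace 1 occurrence(s) of z with (y + 1)
  => ( y + 1 ) >= 1
stmt 1: y := 8 + 5  -- replace 1 occurrence(s) of y with (8 + 5)
  => ( ( 8 + 5 ) + 1 ) >= 1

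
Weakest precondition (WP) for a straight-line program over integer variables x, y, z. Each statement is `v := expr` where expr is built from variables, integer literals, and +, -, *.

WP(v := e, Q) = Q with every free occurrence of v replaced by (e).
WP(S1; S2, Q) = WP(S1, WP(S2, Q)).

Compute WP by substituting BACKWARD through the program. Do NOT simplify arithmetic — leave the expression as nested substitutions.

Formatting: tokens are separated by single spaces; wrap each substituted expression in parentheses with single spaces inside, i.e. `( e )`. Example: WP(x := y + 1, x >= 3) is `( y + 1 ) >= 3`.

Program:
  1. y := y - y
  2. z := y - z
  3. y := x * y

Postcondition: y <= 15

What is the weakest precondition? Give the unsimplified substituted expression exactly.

post: y <= 15
stmt 3: y := x * y  -- replace 1 occurrence(s) of y with (x * y)
  => ( x * y ) <= 15
stmt 2: z := y - z  -- replace 0 occurrence(s) of z with (y - z)
  => ( x * y ) <= 15
stmt 1: y := y - y  -- replace 1 occurrence(s) of y with (y - y)
  => ( x * ( y - y ) ) <= 15

Answer: ( x * ( y - y ) ) <= 15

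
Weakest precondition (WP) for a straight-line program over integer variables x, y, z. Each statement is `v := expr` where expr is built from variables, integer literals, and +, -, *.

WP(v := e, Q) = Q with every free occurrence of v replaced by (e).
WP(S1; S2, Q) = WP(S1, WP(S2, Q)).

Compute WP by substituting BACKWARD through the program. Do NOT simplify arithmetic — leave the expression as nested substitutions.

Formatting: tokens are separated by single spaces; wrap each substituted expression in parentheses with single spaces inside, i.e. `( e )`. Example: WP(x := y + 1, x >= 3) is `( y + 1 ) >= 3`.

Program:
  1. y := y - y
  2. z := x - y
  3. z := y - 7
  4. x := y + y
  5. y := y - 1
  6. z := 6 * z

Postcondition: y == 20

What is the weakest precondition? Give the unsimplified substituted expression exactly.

post: y == 20
stmt 6: z := 6 * z  -- replace 0 occurrence(s) of z with (6 * z)
  => y == 20
stmt 5: y := y - 1  -- replace 1 occurrence(s) of y with (y - 1)
  => ( y - 1 ) == 20
stmt 4: x := y + y  -- replace 0 occurrence(s) of x with (y + y)
  => ( y - 1 ) == 20
stmt 3: z := y - 7  -- replace 0 occurrence(s) of z with (y - 7)
  => ( y - 1 ) == 20
stmt 2: z := x - y  -- replace 0 occurrence(s) of z with (x - y)
  => ( y - 1 ) == 20
stmt 1: y := y - y  -- replace 1 occurrence(s) of y with (y - y)
  => ( ( y - y ) - 1 ) == 20

Answer: ( ( y - y ) - 1 ) == 20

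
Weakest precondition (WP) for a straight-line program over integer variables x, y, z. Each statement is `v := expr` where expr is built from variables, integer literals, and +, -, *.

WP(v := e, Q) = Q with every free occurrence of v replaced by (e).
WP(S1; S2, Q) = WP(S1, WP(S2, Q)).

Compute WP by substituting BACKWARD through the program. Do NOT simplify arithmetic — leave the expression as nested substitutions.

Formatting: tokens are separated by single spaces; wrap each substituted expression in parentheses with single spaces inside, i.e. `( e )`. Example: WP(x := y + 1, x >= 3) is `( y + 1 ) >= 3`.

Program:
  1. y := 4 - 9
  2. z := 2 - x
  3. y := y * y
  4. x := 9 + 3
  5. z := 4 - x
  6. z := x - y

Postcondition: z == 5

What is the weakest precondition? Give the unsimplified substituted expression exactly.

post: z == 5
stmt 6: z := x - y  -- replace 1 occurrence(s) of z with (x - y)
  => ( x - y ) == 5
stmt 5: z := 4 - x  -- replace 0 occurrence(s) of z with (4 - x)
  => ( x - y ) == 5
stmt 4: x := 9 + 3  -- replace 1 occurrence(s) of x with (9 + 3)
  => ( ( 9 + 3 ) - y ) == 5
stmt 3: y := y * y  -- replace 1 occurrence(s) of y with (y * y)
  => ( ( 9 + 3 ) - ( y * y ) ) == 5
stmt 2: z := 2 - x  -- replace 0 occurrence(s) of z with (2 - x)
  => ( ( 9 + 3 ) - ( y * y ) ) == 5
stmt 1: y := 4 - 9  -- replace 2 occurrence(s) of y with (4 - 9)
  => ( ( 9 + 3 ) - ( ( 4 - 9 ) * ( 4 - 9 ) ) ) == 5

Answer: ( ( 9 + 3 ) - ( ( 4 - 9 ) * ( 4 - 9 ) ) ) == 5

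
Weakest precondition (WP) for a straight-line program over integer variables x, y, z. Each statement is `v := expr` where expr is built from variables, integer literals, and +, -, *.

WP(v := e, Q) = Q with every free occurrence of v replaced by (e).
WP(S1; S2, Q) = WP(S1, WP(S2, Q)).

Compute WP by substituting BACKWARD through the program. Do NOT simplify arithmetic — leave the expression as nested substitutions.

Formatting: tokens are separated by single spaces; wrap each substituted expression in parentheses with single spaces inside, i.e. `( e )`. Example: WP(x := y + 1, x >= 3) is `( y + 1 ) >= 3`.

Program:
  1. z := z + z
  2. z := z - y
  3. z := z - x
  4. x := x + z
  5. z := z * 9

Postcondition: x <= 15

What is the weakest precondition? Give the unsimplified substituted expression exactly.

Answer: ( x + ( ( ( z + z ) - y ) - x ) ) <= 15

Derivation:
post: x <= 15
stmt 5: z := z * 9  -- replace 0 occurrence(s) of z with (z * 9)
  => x <= 15
stmt 4: x := x + z  -- replace 1 occurrence(s) of x with (x + z)
  => ( x + z ) <= 15
stmt 3: z := z - x  -- replace 1 occurrence(s) of z with (z - x)
  => ( x + ( z - x ) ) <= 15
stmt 2: z := z - y  -- replace 1 occurrence(s) of z with (z - y)
  => ( x + ( ( z - y ) - x ) ) <= 15
stmt 1: z := z + z  -- replace 1 occurrence(s) of z with (z + z)
  => ( x + ( ( ( z + z ) - y ) - x ) ) <= 15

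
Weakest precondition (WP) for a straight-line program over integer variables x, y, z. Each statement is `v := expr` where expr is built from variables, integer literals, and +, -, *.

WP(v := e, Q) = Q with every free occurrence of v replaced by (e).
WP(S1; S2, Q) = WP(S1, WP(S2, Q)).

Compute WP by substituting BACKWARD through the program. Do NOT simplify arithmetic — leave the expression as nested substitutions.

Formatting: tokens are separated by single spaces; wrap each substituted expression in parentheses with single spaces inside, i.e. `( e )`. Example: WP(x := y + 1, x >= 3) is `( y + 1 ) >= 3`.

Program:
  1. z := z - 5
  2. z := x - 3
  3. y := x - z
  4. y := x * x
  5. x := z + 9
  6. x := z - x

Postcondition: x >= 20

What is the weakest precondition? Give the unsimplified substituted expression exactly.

Answer: ( ( x - 3 ) - ( ( x - 3 ) + 9 ) ) >= 20

Derivation:
post: x >= 20
stmt 6: x := z - x  -- replace 1 occurrence(s) of x with (z - x)
  => ( z - x ) >= 20
stmt 5: x := z + 9  -- replace 1 occurrence(s) of x with (z + 9)
  => ( z - ( z + 9 ) ) >= 20
stmt 4: y := x * x  -- replace 0 occurrence(s) of y with (x * x)
  => ( z - ( z + 9 ) ) >= 20
stmt 3: y := x - z  -- replace 0 occurrence(s) of y with (x - z)
  => ( z - ( z + 9 ) ) >= 20
stmt 2: z := x - 3  -- replace 2 occurrence(s) of z with (x - 3)
  => ( ( x - 3 ) - ( ( x - 3 ) + 9 ) ) >= 20
stmt 1: z := z - 5  -- replace 0 occurrence(s) of z with (z - 5)
  => ( ( x - 3 ) - ( ( x - 3 ) + 9 ) ) >= 20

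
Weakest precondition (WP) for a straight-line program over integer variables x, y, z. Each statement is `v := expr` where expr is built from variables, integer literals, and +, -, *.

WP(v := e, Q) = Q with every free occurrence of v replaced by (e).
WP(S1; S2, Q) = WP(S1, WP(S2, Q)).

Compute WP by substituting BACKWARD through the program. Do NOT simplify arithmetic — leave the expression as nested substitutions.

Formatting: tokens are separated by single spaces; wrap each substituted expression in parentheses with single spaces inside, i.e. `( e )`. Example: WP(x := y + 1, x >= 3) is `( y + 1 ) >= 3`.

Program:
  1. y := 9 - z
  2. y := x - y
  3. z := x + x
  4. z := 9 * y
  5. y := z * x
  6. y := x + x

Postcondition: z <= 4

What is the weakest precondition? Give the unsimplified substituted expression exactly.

Answer: ( 9 * ( x - ( 9 - z ) ) ) <= 4

Derivation:
post: z <= 4
stmt 6: y := x + x  -- replace 0 occurrence(s) of y with (x + x)
  => z <= 4
stmt 5: y := z * x  -- replace 0 occurrence(s) of y with (z * x)
  => z <= 4
stmt 4: z := 9 * y  -- replace 1 occurrence(s) of z with (9 * y)
  => ( 9 * y ) <= 4
stmt 3: z := x + x  -- replace 0 occurrence(s) of z with (x + x)
  => ( 9 * y ) <= 4
stmt 2: y := x - y  -- replace 1 occurrence(s) of y with (x - y)
  => ( 9 * ( x - y ) ) <= 4
stmt 1: y := 9 - z  -- replace 1 occurrence(s) of y with (9 - z)
  => ( 9 * ( x - ( 9 - z ) ) ) <= 4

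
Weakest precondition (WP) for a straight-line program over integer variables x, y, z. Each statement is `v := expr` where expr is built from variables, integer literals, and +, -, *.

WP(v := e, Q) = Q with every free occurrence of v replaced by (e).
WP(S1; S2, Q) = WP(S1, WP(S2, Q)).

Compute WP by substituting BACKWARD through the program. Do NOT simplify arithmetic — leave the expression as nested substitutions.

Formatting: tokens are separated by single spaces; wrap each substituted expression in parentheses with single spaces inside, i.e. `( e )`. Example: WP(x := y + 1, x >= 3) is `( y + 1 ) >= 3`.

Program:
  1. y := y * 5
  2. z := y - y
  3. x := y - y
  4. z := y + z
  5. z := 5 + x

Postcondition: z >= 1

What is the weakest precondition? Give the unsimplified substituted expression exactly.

post: z >= 1
stmt 5: z := 5 + x  -- replace 1 occurrence(s) of z with (5 + x)
  => ( 5 + x ) >= 1
stmt 4: z := y + z  -- replace 0 occurrence(s) of z with (y + z)
  => ( 5 + x ) >= 1
stmt 3: x := y - y  -- replace 1 occurrence(s) of x with (y - y)
  => ( 5 + ( y - y ) ) >= 1
stmt 2: z := y - y  -- replace 0 occurrence(s) of z with (y - y)
  => ( 5 + ( y - y ) ) >= 1
stmt 1: y := y * 5  -- replace 2 occurrence(s) of y with (y * 5)
  => ( 5 + ( ( y * 5 ) - ( y * 5 ) ) ) >= 1

Answer: ( 5 + ( ( y * 5 ) - ( y * 5 ) ) ) >= 1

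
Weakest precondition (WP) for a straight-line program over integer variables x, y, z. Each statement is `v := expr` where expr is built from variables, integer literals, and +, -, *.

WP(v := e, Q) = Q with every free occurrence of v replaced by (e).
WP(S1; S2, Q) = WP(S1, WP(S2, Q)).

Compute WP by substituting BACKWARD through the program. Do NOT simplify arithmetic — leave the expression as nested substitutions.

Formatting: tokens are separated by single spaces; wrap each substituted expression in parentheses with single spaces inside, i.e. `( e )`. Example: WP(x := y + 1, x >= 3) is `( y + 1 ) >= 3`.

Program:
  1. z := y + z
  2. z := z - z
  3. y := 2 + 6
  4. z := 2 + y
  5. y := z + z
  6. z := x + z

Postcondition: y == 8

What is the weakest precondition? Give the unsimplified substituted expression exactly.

Answer: ( ( 2 + ( 2 + 6 ) ) + ( 2 + ( 2 + 6 ) ) ) == 8

Derivation:
post: y == 8
stmt 6: z := x + z  -- replace 0 occurrence(s) of z with (x + z)
  => y == 8
stmt 5: y := z + z  -- replace 1 occurrence(s) of y with (z + z)
  => ( z + z ) == 8
stmt 4: z := 2 + y  -- replace 2 occurrence(s) of z with (2 + y)
  => ( ( 2 + y ) + ( 2 + y ) ) == 8
stmt 3: y := 2 + 6  -- replace 2 occurrence(s) of y with (2 + 6)
  => ( ( 2 + ( 2 + 6 ) ) + ( 2 + ( 2 + 6 ) ) ) == 8
stmt 2: z := z - z  -- replace 0 occurrence(s) of z with (z - z)
  => ( ( 2 + ( 2 + 6 ) ) + ( 2 + ( 2 + 6 ) ) ) == 8
stmt 1: z := y + z  -- replace 0 occurrence(s) of z with (y + z)
  => ( ( 2 + ( 2 + 6 ) ) + ( 2 + ( 2 + 6 ) ) ) == 8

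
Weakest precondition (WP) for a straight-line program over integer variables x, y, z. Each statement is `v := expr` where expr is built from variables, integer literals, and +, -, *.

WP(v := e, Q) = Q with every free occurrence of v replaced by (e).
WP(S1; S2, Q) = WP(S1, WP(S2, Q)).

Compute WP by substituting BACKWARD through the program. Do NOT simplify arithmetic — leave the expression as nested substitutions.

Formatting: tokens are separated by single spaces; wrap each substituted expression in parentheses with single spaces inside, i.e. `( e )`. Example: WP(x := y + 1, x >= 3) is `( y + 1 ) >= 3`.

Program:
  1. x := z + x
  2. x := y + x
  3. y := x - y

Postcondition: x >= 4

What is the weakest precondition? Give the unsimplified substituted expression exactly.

post: x >= 4
stmt 3: y := x - y  -- replace 0 occurrence(s) of y with (x - y)
  => x >= 4
stmt 2: x := y + x  -- replace 1 occurrence(s) of x with (y + x)
  => ( y + x ) >= 4
stmt 1: x := z + x  -- replace 1 occurrence(s) of x with (z + x)
  => ( y + ( z + x ) ) >= 4

Answer: ( y + ( z + x ) ) >= 4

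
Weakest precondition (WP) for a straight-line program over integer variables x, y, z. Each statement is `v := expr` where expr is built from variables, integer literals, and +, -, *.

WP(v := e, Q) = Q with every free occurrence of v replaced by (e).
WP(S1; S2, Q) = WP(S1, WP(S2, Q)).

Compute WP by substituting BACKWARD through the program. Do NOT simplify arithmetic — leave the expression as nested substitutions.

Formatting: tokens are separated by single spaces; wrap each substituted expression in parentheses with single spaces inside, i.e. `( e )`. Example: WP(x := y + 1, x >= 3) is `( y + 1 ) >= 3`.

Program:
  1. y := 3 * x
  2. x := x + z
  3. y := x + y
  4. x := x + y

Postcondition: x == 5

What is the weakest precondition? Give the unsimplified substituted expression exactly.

Answer: ( ( x + z ) + ( ( x + z ) + ( 3 * x ) ) ) == 5

Derivation:
post: x == 5
stmt 4: x := x + y  -- replace 1 occurrence(s) of x with (x + y)
  => ( x + y ) == 5
stmt 3: y := x + y  -- replace 1 occurrence(s) of y with (x + y)
  => ( x + ( x + y ) ) == 5
stmt 2: x := x + z  -- replace 2 occurrence(s) of x with (x + z)
  => ( ( x + z ) + ( ( x + z ) + y ) ) == 5
stmt 1: y := 3 * x  -- replace 1 occurrence(s) of y with (3 * x)
  => ( ( x + z ) + ( ( x + z ) + ( 3 * x ) ) ) == 5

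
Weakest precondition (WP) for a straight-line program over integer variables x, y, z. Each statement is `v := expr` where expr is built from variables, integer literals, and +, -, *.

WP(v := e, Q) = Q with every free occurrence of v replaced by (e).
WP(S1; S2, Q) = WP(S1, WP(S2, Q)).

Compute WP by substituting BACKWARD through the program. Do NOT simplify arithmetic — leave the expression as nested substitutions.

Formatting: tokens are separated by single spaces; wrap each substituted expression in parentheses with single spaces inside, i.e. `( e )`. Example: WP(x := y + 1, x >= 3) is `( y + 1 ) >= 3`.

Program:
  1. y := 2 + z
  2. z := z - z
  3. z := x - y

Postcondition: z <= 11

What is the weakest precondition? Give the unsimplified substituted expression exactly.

post: z <= 11
stmt 3: z := x - y  -- replace 1 occurrence(s) of z with (x - y)
  => ( x - y ) <= 11
stmt 2: z := z - z  -- replace 0 occurrence(s) of z with (z - z)
  => ( x - y ) <= 11
stmt 1: y := 2 + z  -- replace 1 occurrence(s) of y with (2 + z)
  => ( x - ( 2 + z ) ) <= 11

Answer: ( x - ( 2 + z ) ) <= 11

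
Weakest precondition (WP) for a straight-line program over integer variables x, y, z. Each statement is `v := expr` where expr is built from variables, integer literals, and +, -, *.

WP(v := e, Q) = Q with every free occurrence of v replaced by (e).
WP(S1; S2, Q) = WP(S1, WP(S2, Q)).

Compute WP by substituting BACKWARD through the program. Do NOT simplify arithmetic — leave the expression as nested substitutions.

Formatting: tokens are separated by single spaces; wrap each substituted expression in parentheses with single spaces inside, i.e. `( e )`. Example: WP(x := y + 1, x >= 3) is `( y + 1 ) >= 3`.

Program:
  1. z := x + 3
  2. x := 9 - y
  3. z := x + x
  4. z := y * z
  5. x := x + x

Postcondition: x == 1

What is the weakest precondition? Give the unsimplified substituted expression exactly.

post: x == 1
stmt 5: x := x + x  -- replace 1 occurrence(s) of x with (x + x)
  => ( x + x ) == 1
stmt 4: z := y * z  -- replace 0 occurrence(s) of z with (y * z)
  => ( x + x ) == 1
stmt 3: z := x + x  -- replace 0 occurrence(s) of z with (x + x)
  => ( x + x ) == 1
stmt 2: x := 9 - y  -- replace 2 occurrence(s) of x with (9 - y)
  => ( ( 9 - y ) + ( 9 - y ) ) == 1
stmt 1: z := x + 3  -- replace 0 occurrence(s) of z with (x + 3)
  => ( ( 9 - y ) + ( 9 - y ) ) == 1

Answer: ( ( 9 - y ) + ( 9 - y ) ) == 1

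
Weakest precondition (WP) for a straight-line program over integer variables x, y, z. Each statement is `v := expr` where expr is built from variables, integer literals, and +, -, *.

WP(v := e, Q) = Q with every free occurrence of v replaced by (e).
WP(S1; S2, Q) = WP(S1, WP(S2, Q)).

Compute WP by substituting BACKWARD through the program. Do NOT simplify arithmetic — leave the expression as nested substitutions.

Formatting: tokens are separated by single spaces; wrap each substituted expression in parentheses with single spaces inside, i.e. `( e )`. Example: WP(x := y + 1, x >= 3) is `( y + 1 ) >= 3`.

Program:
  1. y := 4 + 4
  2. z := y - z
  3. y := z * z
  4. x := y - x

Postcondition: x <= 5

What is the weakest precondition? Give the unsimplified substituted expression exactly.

Answer: ( ( ( ( 4 + 4 ) - z ) * ( ( 4 + 4 ) - z ) ) - x ) <= 5

Derivation:
post: x <= 5
stmt 4: x := y - x  -- replace 1 occurrence(s) of x with (y - x)
  => ( y - x ) <= 5
stmt 3: y := z * z  -- replace 1 occurrence(s) of y with (z * z)
  => ( ( z * z ) - x ) <= 5
stmt 2: z := y - z  -- replace 2 occurrence(s) of z with (y - z)
  => ( ( ( y - z ) * ( y - z ) ) - x ) <= 5
stmt 1: y := 4 + 4  -- replace 2 occurrence(s) of y with (4 + 4)
  => ( ( ( ( 4 + 4 ) - z ) * ( ( 4 + 4 ) - z ) ) - x ) <= 5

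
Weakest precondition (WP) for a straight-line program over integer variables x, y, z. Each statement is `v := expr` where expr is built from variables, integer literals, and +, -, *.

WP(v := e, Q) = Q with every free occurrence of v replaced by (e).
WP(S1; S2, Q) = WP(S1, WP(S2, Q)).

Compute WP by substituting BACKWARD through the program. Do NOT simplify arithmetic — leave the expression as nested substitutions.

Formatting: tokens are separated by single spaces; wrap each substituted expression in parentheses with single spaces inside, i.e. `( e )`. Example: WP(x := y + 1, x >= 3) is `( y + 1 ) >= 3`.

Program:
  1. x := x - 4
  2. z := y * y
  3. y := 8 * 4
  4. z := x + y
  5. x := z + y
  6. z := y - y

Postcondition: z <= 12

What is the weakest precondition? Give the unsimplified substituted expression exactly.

Answer: ( ( 8 * 4 ) - ( 8 * 4 ) ) <= 12

Derivation:
post: z <= 12
stmt 6: z := y - y  -- replace 1 occurrence(s) of z with (y - y)
  => ( y - y ) <= 12
stmt 5: x := z + y  -- replace 0 occurrence(s) of x with (z + y)
  => ( y - y ) <= 12
stmt 4: z := x + y  -- replace 0 occurrence(s) of z with (x + y)
  => ( y - y ) <= 12
stmt 3: y := 8 * 4  -- replace 2 occurrence(s) of y with (8 * 4)
  => ( ( 8 * 4 ) - ( 8 * 4 ) ) <= 12
stmt 2: z := y * y  -- replace 0 occurrence(s) of z with (y * y)
  => ( ( 8 * 4 ) - ( 8 * 4 ) ) <= 12
stmt 1: x := x - 4  -- replace 0 occurrence(s) of x with (x - 4)
  => ( ( 8 * 4 ) - ( 8 * 4 ) ) <= 12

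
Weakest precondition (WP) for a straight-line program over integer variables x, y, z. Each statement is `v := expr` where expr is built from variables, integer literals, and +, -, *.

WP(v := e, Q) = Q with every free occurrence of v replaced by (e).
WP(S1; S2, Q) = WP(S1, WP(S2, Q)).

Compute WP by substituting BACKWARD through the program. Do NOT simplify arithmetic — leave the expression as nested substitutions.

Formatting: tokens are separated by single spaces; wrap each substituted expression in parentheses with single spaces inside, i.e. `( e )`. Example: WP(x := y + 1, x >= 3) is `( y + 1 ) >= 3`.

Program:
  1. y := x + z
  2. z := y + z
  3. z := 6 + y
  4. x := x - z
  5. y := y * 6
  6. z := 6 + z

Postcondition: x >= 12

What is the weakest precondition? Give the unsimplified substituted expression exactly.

Answer: ( x - ( 6 + ( x + z ) ) ) >= 12

Derivation:
post: x >= 12
stmt 6: z := 6 + z  -- replace 0 occurrence(s) of z with (6 + z)
  => x >= 12
stmt 5: y := y * 6  -- replace 0 occurrence(s) of y with (y * 6)
  => x >= 12
stmt 4: x := x - z  -- replace 1 occurrence(s) of x with (x - z)
  => ( x - z ) >= 12
stmt 3: z := 6 + y  -- replace 1 occurrence(s) of z with (6 + y)
  => ( x - ( 6 + y ) ) >= 12
stmt 2: z := y + z  -- replace 0 occurrence(s) of z with (y + z)
  => ( x - ( 6 + y ) ) >= 12
stmt 1: y := x + z  -- replace 1 occurrence(s) of y with (x + z)
  => ( x - ( 6 + ( x + z ) ) ) >= 12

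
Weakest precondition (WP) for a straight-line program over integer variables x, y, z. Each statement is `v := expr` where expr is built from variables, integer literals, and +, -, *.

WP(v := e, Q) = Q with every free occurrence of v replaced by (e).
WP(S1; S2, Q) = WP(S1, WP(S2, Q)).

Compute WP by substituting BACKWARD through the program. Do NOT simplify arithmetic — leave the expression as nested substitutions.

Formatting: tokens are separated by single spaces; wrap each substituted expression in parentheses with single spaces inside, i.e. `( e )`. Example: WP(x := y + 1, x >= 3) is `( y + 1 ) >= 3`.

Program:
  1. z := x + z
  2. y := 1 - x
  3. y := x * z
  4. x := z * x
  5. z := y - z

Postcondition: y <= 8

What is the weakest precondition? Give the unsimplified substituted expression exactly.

post: y <= 8
stmt 5: z := y - z  -- replace 0 occurrence(s) of z with (y - z)
  => y <= 8
stmt 4: x := z * x  -- replace 0 occurrence(s) of x with (z * x)
  => y <= 8
stmt 3: y := x * z  -- replace 1 occurrence(s) of y with (x * z)
  => ( x * z ) <= 8
stmt 2: y := 1 - x  -- replace 0 occurrence(s) of y with (1 - x)
  => ( x * z ) <= 8
stmt 1: z := x + z  -- replace 1 occurrence(s) of z with (x + z)
  => ( x * ( x + z ) ) <= 8

Answer: ( x * ( x + z ) ) <= 8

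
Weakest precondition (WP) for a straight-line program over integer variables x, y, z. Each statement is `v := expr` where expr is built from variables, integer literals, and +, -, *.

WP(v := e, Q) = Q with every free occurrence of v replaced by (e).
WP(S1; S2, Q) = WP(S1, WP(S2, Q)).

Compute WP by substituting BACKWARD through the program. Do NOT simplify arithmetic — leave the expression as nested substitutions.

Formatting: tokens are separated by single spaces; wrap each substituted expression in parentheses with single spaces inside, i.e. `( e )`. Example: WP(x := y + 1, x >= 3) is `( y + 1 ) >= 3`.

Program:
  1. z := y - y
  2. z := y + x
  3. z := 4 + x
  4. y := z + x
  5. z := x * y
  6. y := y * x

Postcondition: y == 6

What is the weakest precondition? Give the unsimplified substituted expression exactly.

post: y == 6
stmt 6: y := y * x  -- replace 1 occurrence(s) of y with (y * x)
  => ( y * x ) == 6
stmt 5: z := x * y  -- replace 0 occurrence(s) of z with (x * y)
  => ( y * x ) == 6
stmt 4: y := z + x  -- replace 1 occurrence(s) of y with (z + x)
  => ( ( z + x ) * x ) == 6
stmt 3: z := 4 + x  -- replace 1 occurrence(s) of z with (4 + x)
  => ( ( ( 4 + x ) + x ) * x ) == 6
stmt 2: z := y + x  -- replace 0 occurrence(s) of z with (y + x)
  => ( ( ( 4 + x ) + x ) * x ) == 6
stmt 1: z := y - y  -- replace 0 occurrence(s) of z with (y - y)
  => ( ( ( 4 + x ) + x ) * x ) == 6

Answer: ( ( ( 4 + x ) + x ) * x ) == 6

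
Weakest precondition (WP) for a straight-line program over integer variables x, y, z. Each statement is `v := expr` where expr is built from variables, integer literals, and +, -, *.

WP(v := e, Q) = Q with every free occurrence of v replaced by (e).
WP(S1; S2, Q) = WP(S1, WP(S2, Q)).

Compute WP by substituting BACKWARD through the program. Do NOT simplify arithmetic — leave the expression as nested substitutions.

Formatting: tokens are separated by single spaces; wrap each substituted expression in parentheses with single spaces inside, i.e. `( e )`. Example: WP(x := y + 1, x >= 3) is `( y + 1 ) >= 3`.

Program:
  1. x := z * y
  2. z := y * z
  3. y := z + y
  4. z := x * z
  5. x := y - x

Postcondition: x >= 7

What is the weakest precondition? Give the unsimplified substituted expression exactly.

post: x >= 7
stmt 5: x := y - x  -- replace 1 occurrence(s) of x with (y - x)
  => ( y - x ) >= 7
stmt 4: z := x * z  -- replace 0 occurrence(s) of z with (x * z)
  => ( y - x ) >= 7
stmt 3: y := z + y  -- replace 1 occurrence(s) of y with (z + y)
  => ( ( z + y ) - x ) >= 7
stmt 2: z := y * z  -- replace 1 occurrence(s) of z with (y * z)
  => ( ( ( y * z ) + y ) - x ) >= 7
stmt 1: x := z * y  -- replace 1 occurrence(s) of x with (z * y)
  => ( ( ( y * z ) + y ) - ( z * y ) ) >= 7

Answer: ( ( ( y * z ) + y ) - ( z * y ) ) >= 7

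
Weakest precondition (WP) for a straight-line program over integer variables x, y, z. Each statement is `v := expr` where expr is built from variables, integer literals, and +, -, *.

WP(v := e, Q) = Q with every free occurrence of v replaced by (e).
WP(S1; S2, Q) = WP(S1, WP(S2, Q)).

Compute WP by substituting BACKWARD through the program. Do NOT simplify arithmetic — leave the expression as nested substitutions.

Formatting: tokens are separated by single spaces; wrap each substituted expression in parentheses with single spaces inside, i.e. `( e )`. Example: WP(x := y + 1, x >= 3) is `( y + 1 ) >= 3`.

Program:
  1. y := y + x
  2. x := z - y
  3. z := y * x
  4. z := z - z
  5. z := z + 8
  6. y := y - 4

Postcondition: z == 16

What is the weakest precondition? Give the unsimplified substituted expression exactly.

Answer: ( ( ( ( y + x ) * ( z - ( y + x ) ) ) - ( ( y + x ) * ( z - ( y + x ) ) ) ) + 8 ) == 16

Derivation:
post: z == 16
stmt 6: y := y - 4  -- replace 0 occurrence(s) of y with (y - 4)
  => z == 16
stmt 5: z := z + 8  -- replace 1 occurrence(s) of z with (z + 8)
  => ( z + 8 ) == 16
stmt 4: z := z - z  -- replace 1 occurrence(s) of z with (z - z)
  => ( ( z - z ) + 8 ) == 16
stmt 3: z := y * x  -- replace 2 occurrence(s) of z with (y * x)
  => ( ( ( y * x ) - ( y * x ) ) + 8 ) == 16
stmt 2: x := z - y  -- replace 2 occurrence(s) of x with (z - y)
  => ( ( ( y * ( z - y ) ) - ( y * ( z - y ) ) ) + 8 ) == 16
stmt 1: y := y + x  -- replace 4 occurrence(s) of y with (y + x)
  => ( ( ( ( y + x ) * ( z - ( y + x ) ) ) - ( ( y + x ) * ( z - ( y + x ) ) ) ) + 8 ) == 16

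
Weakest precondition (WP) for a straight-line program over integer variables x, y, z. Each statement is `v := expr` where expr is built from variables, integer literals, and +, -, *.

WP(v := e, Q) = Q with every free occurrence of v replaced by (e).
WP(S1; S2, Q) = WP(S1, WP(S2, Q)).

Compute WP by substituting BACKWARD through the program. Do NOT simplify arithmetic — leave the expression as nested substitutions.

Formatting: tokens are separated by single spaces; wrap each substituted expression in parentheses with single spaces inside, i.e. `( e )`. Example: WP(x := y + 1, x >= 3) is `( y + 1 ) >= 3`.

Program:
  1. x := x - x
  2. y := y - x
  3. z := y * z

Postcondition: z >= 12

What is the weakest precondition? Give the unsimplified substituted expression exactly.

post: z >= 12
stmt 3: z := y * z  -- replace 1 occurrence(s) of z with (y * z)
  => ( y * z ) >= 12
stmt 2: y := y - x  -- replace 1 occurrence(s) of y with (y - x)
  => ( ( y - x ) * z ) >= 12
stmt 1: x := x - x  -- replace 1 occurrence(s) of x with (x - x)
  => ( ( y - ( x - x ) ) * z ) >= 12

Answer: ( ( y - ( x - x ) ) * z ) >= 12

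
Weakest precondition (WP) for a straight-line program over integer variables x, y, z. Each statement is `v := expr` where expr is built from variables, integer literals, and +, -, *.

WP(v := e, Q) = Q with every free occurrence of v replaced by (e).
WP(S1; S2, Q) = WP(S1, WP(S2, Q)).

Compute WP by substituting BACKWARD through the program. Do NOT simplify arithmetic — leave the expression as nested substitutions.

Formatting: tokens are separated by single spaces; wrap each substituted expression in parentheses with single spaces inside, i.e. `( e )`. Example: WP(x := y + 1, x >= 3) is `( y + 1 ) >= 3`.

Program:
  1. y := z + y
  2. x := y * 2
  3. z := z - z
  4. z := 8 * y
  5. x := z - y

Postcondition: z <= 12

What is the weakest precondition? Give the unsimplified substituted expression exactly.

Answer: ( 8 * ( z + y ) ) <= 12

Derivation:
post: z <= 12
stmt 5: x := z - y  -- replace 0 occurrence(s) of x with (z - y)
  => z <= 12
stmt 4: z := 8 * y  -- replace 1 occurrence(s) of z with (8 * y)
  => ( 8 * y ) <= 12
stmt 3: z := z - z  -- replace 0 occurrence(s) of z with (z - z)
  => ( 8 * y ) <= 12
stmt 2: x := y * 2  -- replace 0 occurrence(s) of x with (y * 2)
  => ( 8 * y ) <= 12
stmt 1: y := z + y  -- replace 1 occurrence(s) of y with (z + y)
  => ( 8 * ( z + y ) ) <= 12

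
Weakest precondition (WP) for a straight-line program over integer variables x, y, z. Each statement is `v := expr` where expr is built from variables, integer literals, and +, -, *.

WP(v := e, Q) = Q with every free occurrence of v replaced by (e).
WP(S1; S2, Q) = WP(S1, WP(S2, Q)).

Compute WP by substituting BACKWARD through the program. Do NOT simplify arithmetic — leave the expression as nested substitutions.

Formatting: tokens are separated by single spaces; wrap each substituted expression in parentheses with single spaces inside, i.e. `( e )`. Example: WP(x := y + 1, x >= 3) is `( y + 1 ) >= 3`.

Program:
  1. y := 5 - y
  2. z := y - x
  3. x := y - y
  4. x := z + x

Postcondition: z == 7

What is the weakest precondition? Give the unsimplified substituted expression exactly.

Answer: ( ( 5 - y ) - x ) == 7

Derivation:
post: z == 7
stmt 4: x := z + x  -- replace 0 occurrence(s) of x with (z + x)
  => z == 7
stmt 3: x := y - y  -- replace 0 occurrence(s) of x with (y - y)
  => z == 7
stmt 2: z := y - x  -- replace 1 occurrence(s) of z with (y - x)
  => ( y - x ) == 7
stmt 1: y := 5 - y  -- replace 1 occurrence(s) of y with (5 - y)
  => ( ( 5 - y ) - x ) == 7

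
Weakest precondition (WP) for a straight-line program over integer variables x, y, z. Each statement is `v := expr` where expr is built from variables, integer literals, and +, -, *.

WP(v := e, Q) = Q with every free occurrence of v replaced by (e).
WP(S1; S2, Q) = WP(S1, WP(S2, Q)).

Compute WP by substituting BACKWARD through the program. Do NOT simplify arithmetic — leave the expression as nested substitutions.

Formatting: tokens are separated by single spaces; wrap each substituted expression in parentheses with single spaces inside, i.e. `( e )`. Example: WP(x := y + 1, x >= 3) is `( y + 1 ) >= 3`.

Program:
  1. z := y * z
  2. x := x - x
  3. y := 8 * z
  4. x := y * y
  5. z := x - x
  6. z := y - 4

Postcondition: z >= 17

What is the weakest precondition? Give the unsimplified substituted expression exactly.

Answer: ( ( 8 * ( y * z ) ) - 4 ) >= 17

Derivation:
post: z >= 17
stmt 6: z := y - 4  -- replace 1 occurrence(s) of z with (y - 4)
  => ( y - 4 ) >= 17
stmt 5: z := x - x  -- replace 0 occurrence(s) of z with (x - x)
  => ( y - 4 ) >= 17
stmt 4: x := y * y  -- replace 0 occurrence(s) of x with (y * y)
  => ( y - 4 ) >= 17
stmt 3: y := 8 * z  -- replace 1 occurrence(s) of y with (8 * z)
  => ( ( 8 * z ) - 4 ) >= 17
stmt 2: x := x - x  -- replace 0 occurrence(s) of x with (x - x)
  => ( ( 8 * z ) - 4 ) >= 17
stmt 1: z := y * z  -- replace 1 occurrence(s) of z with (y * z)
  => ( ( 8 * ( y * z ) ) - 4 ) >= 17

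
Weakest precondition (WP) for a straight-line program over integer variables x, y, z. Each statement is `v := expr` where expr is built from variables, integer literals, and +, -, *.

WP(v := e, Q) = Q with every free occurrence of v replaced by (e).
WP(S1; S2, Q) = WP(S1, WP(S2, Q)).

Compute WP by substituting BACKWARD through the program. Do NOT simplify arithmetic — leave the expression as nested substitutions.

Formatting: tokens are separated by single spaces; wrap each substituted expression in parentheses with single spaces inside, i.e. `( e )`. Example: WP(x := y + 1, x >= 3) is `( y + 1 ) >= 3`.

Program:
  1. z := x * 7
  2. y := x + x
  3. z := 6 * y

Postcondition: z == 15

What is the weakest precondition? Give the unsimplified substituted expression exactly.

post: z == 15
stmt 3: z := 6 * y  -- replace 1 occurrence(s) of z with (6 * y)
  => ( 6 * y ) == 15
stmt 2: y := x + x  -- replace 1 occurrence(s) of y with (x + x)
  => ( 6 * ( x + x ) ) == 15
stmt 1: z := x * 7  -- replace 0 occurrence(s) of z with (x * 7)
  => ( 6 * ( x + x ) ) == 15

Answer: ( 6 * ( x + x ) ) == 15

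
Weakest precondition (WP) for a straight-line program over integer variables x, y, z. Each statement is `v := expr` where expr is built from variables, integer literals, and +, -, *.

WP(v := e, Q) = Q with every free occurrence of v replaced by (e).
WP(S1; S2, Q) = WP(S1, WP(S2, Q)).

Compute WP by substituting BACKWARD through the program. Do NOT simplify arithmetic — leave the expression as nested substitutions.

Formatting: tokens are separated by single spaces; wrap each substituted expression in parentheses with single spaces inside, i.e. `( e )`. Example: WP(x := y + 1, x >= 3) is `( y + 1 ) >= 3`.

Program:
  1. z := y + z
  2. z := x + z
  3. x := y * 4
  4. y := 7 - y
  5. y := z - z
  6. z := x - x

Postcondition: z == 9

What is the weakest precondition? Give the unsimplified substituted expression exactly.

Answer: ( ( y * 4 ) - ( y * 4 ) ) == 9

Derivation:
post: z == 9
stmt 6: z := x - x  -- replace 1 occurrence(s) of z with (x - x)
  => ( x - x ) == 9
stmt 5: y := z - z  -- replace 0 occurrence(s) of y with (z - z)
  => ( x - x ) == 9
stmt 4: y := 7 - y  -- replace 0 occurrence(s) of y with (7 - y)
  => ( x - x ) == 9
stmt 3: x := y * 4  -- replace 2 occurrence(s) of x with (y * 4)
  => ( ( y * 4 ) - ( y * 4 ) ) == 9
stmt 2: z := x + z  -- replace 0 occurrence(s) of z with (x + z)
  => ( ( y * 4 ) - ( y * 4 ) ) == 9
stmt 1: z := y + z  -- replace 0 occurrence(s) of z with (y + z)
  => ( ( y * 4 ) - ( y * 4 ) ) == 9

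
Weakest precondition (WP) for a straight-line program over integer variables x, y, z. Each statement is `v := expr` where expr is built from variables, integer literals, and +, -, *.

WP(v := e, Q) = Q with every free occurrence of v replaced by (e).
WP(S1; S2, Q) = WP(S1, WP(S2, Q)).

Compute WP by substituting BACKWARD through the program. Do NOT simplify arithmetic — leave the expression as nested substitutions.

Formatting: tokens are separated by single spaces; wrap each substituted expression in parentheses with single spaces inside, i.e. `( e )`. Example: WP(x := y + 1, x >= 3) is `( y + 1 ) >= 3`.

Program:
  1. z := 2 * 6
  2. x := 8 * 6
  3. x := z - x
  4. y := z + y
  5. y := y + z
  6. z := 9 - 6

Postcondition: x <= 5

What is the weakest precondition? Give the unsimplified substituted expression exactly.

post: x <= 5
stmt 6: z := 9 - 6  -- replace 0 occurrence(s) of z with (9 - 6)
  => x <= 5
stmt 5: y := y + z  -- replace 0 occurrence(s) of y with (y + z)
  => x <= 5
stmt 4: y := z + y  -- replace 0 occurrence(s) of y with (z + y)
  => x <= 5
stmt 3: x := z - x  -- replace 1 occurrence(s) of x with (z - x)
  => ( z - x ) <= 5
stmt 2: x := 8 * 6  -- replace 1 occurrence(s) of x with (8 * 6)
  => ( z - ( 8 * 6 ) ) <= 5
stmt 1: z := 2 * 6  -- replace 1 occurrence(s) of z with (2 * 6)
  => ( ( 2 * 6 ) - ( 8 * 6 ) ) <= 5

Answer: ( ( 2 * 6 ) - ( 8 * 6 ) ) <= 5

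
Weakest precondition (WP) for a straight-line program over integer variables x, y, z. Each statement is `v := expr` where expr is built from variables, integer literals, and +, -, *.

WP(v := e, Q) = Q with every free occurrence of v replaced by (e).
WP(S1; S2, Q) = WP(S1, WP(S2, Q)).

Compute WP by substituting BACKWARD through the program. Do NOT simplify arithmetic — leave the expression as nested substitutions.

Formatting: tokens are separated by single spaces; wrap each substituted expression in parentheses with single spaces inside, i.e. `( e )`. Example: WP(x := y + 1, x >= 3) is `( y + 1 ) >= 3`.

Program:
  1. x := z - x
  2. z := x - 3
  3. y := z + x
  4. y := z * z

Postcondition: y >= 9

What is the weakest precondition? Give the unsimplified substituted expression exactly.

post: y >= 9
stmt 4: y := z * z  -- replace 1 occurrence(s) of y with (z * z)
  => ( z * z ) >= 9
stmt 3: y := z + x  -- replace 0 occurrence(s) of y with (z + x)
  => ( z * z ) >= 9
stmt 2: z := x - 3  -- replace 2 occurrence(s) of z with (x - 3)
  => ( ( x - 3 ) * ( x - 3 ) ) >= 9
stmt 1: x := z - x  -- replace 2 occurrence(s) of x with (z - x)
  => ( ( ( z - x ) - 3 ) * ( ( z - x ) - 3 ) ) >= 9

Answer: ( ( ( z - x ) - 3 ) * ( ( z - x ) - 3 ) ) >= 9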